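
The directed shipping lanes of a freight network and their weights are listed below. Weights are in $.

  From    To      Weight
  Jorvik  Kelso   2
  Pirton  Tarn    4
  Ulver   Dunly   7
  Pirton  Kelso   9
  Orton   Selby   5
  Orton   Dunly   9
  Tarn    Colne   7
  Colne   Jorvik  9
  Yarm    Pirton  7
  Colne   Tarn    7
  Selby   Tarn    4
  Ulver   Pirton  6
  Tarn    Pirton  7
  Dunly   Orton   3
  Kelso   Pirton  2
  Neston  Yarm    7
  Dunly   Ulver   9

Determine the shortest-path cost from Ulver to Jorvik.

Enumerating some paths:
Ulver → Pirton → Tarn → Colne → Jorvik: 6+4+7+9 = 26
Ulver → Dunly → Orton → Selby → Tarn → Colne → Jorvik: 7+3+5+4+7+9 = 35
Cheapest is Ulver → Pirton → Tarn → Colne → Jorvik at $26.

$26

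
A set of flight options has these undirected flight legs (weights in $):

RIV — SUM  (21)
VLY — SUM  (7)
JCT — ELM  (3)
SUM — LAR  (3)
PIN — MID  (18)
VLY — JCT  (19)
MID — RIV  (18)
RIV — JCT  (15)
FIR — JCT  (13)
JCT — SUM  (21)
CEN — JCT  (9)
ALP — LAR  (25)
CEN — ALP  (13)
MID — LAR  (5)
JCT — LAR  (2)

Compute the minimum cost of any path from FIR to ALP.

$35

Running Dijkstra from FIR:
FIR: 0
JCT: 13  (via FIR)
LAR: 15  (via JCT)
ELM: 16  (via JCT)
SUM: 18  (via LAR)
MID: 20  (via LAR)
CEN: 22  (via JCT)
VLY: 25  (via SUM)
RIV: 28  (via JCT)
ALP: 35  (via CEN)
Shortest route: FIR–JCT–CEN–ALP = $35.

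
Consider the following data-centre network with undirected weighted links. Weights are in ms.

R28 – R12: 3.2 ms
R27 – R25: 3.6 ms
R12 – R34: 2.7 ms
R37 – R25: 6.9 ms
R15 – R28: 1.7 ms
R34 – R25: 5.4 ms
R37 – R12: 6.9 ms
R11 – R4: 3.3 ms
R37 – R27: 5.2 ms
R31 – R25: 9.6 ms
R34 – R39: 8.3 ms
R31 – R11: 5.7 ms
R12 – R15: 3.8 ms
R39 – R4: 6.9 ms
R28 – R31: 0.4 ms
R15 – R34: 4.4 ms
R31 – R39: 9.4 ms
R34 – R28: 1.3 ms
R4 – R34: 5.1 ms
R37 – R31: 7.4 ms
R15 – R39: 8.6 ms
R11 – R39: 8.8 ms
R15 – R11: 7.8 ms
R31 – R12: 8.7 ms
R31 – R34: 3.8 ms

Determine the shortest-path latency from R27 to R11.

Candidate routes:
R27–R37–R31–R11: 5.2+7.4+5.7 = 18.3
R27–R25–R34–R4–R11: 3.6+5.4+5.1+3.3 = 17.4
R27–R25–R34–R28–R31–R11: 3.6+5.4+1.3+0.4+5.7 = 16.4
R27–R25–R34–R31–R11: 3.6+5.4+3.8+5.7 = 18.5
Cheapest is R27–R25–R34–R28–R31–R11 at 16.4 ms.

16.4 ms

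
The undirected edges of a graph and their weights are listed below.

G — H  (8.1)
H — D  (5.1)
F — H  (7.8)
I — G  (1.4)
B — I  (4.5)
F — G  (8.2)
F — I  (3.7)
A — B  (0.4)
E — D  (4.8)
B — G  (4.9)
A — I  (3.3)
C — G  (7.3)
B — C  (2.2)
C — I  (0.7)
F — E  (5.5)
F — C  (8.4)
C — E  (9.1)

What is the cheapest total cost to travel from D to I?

14

Enumerating some paths:
D–H–G–I: 5.1+8.1+1.4 = 14.6
D–E–C–I: 4.8+9.1+0.7 = 14.6
D–E–F–I: 4.8+5.5+3.7 = 14
Cheapest is D–E–F–I at 14.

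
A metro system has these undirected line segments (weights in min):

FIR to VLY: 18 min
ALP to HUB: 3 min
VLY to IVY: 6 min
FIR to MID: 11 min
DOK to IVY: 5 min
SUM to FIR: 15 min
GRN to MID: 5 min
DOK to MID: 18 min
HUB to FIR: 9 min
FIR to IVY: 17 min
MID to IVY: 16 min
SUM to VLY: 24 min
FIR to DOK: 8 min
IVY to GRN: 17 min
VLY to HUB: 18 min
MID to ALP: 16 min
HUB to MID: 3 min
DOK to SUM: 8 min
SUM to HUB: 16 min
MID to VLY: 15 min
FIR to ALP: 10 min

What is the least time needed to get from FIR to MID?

11 min

Running Dijkstra from FIR:
FIR: 0
DOK: 8  (via FIR)
HUB: 9  (via FIR)
ALP: 10  (via FIR)
MID: 11  (via FIR)
Shortest route: FIR → MID = 11 min.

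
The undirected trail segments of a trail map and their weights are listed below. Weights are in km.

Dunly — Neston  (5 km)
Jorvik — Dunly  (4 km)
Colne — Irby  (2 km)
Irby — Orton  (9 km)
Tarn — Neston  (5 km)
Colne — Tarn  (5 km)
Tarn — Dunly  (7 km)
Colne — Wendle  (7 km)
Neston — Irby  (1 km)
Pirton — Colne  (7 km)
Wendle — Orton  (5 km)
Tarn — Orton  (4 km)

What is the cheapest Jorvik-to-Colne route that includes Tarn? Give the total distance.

Shortest Jorvik→Tarn: Jorvik–Dunly–Tarn = 11
Best Tarn to Colne: Tarn–Colne costing 5
Total via Tarn: 11 + 5 = 16 km.

16 km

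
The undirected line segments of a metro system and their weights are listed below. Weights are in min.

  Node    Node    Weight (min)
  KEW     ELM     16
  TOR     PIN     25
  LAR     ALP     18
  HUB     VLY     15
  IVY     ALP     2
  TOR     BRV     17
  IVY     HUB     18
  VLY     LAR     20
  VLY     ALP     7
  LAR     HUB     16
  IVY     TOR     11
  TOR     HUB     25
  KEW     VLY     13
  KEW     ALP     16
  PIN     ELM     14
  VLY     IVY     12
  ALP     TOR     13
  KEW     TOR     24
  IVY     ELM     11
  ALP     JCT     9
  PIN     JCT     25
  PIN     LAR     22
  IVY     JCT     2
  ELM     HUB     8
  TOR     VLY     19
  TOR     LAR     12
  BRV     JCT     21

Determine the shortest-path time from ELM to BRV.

34 min

Enumerating some paths:
ELM–IVY–JCT–BRV: 11+2+21 = 34
ELM–IVY–TOR–BRV: 11+11+17 = 39
The minimum is 34 min via ELM–IVY–JCT–BRV.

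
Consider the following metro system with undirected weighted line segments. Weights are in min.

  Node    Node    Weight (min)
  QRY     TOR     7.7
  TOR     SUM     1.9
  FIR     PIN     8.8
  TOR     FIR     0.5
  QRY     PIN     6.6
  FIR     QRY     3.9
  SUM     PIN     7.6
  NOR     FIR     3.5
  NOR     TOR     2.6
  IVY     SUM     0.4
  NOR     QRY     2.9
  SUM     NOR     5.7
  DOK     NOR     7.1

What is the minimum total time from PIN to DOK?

16.6 min

Shortest distances from PIN:
PIN: 0
QRY: 6.6  (via PIN)
SUM: 7.6  (via PIN)
IVY: 8  (via SUM)
FIR: 8.8  (via PIN)
TOR: 9.3  (via FIR)
NOR: 9.5  (via QRY)
DOK: 16.6  (via NOR)
Shortest route: PIN → QRY → NOR → DOK = 16.6 min.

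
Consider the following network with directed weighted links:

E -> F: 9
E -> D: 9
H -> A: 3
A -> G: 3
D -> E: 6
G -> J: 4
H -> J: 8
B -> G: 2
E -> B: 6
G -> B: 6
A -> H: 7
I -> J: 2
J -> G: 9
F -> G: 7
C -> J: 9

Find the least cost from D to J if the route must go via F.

Best D to F: D–E–F costing 15
Shortest F→J: F–G–J = 11
Total via F: 15 + 11 = 26.

26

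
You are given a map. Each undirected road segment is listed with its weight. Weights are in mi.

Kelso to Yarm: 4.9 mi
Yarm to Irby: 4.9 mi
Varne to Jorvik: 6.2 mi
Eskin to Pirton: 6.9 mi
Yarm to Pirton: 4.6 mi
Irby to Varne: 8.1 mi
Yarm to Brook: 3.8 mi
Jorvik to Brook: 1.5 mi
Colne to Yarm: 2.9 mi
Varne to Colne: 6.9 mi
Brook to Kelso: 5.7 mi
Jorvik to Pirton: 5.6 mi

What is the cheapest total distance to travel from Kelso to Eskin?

Candidate routes:
Kelso–Brook–Yarm–Pirton–Eskin: 5.7+3.8+4.6+6.9 = 21
Kelso–Yarm–Pirton–Eskin: 4.9+4.6+6.9 = 16.4
Kelso–Brook–Jorvik–Pirton–Eskin: 5.7+1.5+5.6+6.9 = 19.7
Cheapest is Kelso–Yarm–Pirton–Eskin at 16.4 mi.

16.4 mi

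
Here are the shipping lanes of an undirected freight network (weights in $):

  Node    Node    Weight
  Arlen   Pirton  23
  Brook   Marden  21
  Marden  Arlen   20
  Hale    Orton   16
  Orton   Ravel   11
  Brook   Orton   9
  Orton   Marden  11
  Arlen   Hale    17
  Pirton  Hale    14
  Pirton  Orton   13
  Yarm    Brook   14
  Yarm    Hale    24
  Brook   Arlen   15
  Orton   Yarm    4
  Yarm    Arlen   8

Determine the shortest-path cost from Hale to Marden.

Compare a few routes:
Hale → Pirton → Orton → Marden: 14+13+11 = 38
Hale → Arlen → Marden: 17+20 = 37
Hale → Orton → Marden: 16+11 = 27
The minimum is $27 via Hale → Orton → Marden.

$27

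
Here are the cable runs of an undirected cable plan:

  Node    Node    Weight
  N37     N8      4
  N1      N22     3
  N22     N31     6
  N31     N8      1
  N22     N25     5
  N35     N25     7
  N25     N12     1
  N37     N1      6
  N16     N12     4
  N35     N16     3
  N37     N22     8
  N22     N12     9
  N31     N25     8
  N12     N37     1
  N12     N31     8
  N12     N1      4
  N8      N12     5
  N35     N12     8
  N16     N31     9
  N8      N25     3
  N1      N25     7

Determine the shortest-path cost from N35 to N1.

Settle nodes by increasing distance from N35:
N35: 0
N16: 3  (via N35)
N25: 7  (via N35)
N12: 7  (via N16)
N37: 8  (via N12)
N8: 10  (via N25)
N1: 11  (via N12)
Shortest route: N35–N16–N12–N1 = 11.

11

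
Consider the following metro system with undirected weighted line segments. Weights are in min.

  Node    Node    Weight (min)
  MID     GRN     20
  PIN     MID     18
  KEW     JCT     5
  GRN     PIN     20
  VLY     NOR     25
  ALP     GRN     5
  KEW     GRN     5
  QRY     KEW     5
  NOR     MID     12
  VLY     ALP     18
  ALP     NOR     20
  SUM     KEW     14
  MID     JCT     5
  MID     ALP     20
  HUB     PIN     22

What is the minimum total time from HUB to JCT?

45 min

Running Dijkstra from HUB:
HUB: 0
PIN: 22  (via HUB)
MID: 40  (via PIN)
GRN: 42  (via PIN)
JCT: 45  (via MID)
Shortest route: HUB–PIN–MID–JCT = 45 min.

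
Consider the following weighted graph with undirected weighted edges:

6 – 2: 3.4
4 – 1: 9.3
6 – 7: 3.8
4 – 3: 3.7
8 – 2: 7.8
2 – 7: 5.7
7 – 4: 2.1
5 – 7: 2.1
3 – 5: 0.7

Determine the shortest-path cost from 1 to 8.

24.9

Compare a few routes:
1 - 4 - 7 - 6 - 2 - 8: 9.3+2.1+3.8+3.4+7.8 = 26.4
1 - 4 - 3 - 5 - 7 - 6 - 2 - 8: 9.3+3.7+0.7+2.1+3.8+3.4+7.8 = 30.8
1 - 4 - 3 - 5 - 7 - 2 - 8: 9.3+3.7+0.7+2.1+5.7+7.8 = 29.3
1 - 4 - 7 - 2 - 8: 9.3+2.1+5.7+7.8 = 24.9
Cheapest is 1 - 4 - 7 - 2 - 8 at 24.9.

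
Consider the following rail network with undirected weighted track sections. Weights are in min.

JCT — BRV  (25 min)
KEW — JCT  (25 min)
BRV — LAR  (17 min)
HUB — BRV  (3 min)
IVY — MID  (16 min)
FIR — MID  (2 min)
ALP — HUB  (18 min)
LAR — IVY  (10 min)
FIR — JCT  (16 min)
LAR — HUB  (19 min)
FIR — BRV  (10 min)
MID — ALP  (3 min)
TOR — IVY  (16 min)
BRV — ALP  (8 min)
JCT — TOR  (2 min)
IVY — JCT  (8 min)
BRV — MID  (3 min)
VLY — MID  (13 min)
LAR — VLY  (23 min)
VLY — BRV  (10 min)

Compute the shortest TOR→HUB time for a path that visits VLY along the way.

Best TOR to VLY: TOR → JCT → FIR → MID → VLY costing 33
Shortest VLY→HUB: VLY → BRV → HUB = 13
Total via VLY: 33 + 13 = 46 min.

46 min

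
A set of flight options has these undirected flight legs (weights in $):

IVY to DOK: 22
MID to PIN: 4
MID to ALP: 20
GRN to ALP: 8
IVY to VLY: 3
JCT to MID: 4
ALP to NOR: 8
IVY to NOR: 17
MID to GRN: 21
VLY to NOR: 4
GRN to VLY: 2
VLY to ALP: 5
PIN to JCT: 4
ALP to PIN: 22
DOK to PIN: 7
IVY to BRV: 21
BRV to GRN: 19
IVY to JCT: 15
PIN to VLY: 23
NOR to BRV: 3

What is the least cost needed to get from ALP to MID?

$20

Settle nodes by increasing distance from ALP:
ALP: 0
VLY: 5  (via ALP)
GRN: 7  (via VLY)
NOR: 8  (via ALP)
IVY: 8  (via VLY)
BRV: 11  (via NOR)
MID: 20  (via ALP)
Shortest route: ALP → MID = $20.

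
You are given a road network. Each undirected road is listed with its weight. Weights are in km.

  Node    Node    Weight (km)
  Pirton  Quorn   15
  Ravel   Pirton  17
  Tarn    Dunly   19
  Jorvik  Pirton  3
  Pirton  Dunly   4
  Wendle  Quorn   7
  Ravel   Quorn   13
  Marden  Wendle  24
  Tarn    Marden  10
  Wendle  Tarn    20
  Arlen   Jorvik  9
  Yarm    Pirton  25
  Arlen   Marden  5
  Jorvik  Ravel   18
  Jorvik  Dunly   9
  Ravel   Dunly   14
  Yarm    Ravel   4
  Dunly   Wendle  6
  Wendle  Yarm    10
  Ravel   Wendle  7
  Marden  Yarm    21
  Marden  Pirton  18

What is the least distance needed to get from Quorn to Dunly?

Settle nodes by increasing distance from Quorn:
Quorn: 0
Wendle: 7  (via Quorn)
Ravel: 13  (via Quorn)
Dunly: 13  (via Wendle)
Shortest route: Quorn–Wendle–Dunly = 13 km.

13 km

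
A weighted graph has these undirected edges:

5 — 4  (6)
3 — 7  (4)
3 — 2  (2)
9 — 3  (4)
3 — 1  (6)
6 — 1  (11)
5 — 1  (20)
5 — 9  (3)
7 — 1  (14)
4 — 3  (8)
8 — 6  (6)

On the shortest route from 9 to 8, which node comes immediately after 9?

Candidate routes:
9 - 3 - 7 - 1 - 6 - 8: 4+4+14+11+6 = 39
9 - 3 - 1 - 6 - 8: 4+6+11+6 = 27
Cheapest is 9 - 3 - 1 - 6 - 8 at 27.
So from 9 the first move is to 3.

3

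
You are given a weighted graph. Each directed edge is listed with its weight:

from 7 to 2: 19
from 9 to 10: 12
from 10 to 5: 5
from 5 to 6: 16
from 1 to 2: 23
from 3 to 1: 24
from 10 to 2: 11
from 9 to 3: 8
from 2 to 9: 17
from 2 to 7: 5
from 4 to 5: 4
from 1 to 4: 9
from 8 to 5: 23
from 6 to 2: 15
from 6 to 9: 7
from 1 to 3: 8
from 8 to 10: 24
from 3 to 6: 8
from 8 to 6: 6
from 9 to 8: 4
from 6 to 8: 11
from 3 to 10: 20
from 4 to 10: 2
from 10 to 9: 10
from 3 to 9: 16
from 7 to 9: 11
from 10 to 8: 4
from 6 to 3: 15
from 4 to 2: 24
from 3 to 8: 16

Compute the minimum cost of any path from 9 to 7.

28

Settle nodes by increasing distance from 9:
9: 0
8: 4  (via 9)
3: 8  (via 9)
6: 10  (via 8)
10: 12  (via 9)
5: 17  (via 10)
2: 23  (via 10)
7: 28  (via 2)
Shortest route: 9–10–2–7 = 28.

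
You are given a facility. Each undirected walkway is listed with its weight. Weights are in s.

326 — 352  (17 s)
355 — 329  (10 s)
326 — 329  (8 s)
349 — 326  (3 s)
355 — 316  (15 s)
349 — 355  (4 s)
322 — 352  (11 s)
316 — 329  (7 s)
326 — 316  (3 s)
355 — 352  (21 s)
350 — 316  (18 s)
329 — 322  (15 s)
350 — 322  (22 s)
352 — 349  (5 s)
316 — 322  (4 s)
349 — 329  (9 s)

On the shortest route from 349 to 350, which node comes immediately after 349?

326

Enumerating some paths:
349–326–329–316–350: 3+8+7+18 = 36
349–326–316–322–350: 3+3+4+22 = 32
349–326–316–350: 3+3+18 = 24
349–329–316–350: 9+7+18 = 34
Cheapest is 349–326–316–350 at 24 s.
So from 349 the first move is to 326.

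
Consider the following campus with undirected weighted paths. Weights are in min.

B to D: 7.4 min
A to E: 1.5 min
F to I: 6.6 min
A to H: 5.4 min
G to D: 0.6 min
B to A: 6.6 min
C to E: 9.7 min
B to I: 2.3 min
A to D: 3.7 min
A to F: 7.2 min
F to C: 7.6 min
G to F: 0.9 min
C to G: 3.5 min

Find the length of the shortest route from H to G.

Enumerating some paths:
H → A → D → G: 5.4+3.7+0.6 = 9.7
H → A → F → G: 5.4+7.2+0.9 = 13.5
Cheapest is H → A → D → G at 9.7 min.

9.7 min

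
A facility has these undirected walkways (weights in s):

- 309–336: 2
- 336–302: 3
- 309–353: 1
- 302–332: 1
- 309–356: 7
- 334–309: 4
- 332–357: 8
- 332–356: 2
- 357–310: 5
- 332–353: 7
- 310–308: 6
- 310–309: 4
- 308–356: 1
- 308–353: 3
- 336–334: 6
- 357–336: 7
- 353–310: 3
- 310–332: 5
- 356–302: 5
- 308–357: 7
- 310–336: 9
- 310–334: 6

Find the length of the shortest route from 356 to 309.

Candidate routes:
356 - 308 - 353 - 309: 1+3+1 = 5
356 - 332 - 302 - 336 - 309: 2+1+3+2 = 8
356 - 332 - 353 - 309: 2+7+1 = 10
356 - 309: 7 = 7
Cheapest is 356 - 308 - 353 - 309 at 5 s.

5 s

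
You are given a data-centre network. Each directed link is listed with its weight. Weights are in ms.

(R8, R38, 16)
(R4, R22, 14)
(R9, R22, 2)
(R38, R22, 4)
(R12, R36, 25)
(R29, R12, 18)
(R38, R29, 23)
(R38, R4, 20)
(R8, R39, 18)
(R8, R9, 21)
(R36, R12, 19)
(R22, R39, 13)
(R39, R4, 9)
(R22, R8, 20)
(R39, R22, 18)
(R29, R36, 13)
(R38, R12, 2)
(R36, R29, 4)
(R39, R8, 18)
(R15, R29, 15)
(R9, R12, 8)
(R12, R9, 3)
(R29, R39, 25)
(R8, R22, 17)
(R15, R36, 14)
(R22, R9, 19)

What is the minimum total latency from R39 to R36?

Compare a few routes:
R39 - R22 - R9 - R12 - R36: 18+19+8+25 = 70
R39 - R8 - R38 - R12 - R36: 18+16+2+25 = 61
Cheapest is R39 - R8 - R38 - R12 - R36 at 61 ms.

61 ms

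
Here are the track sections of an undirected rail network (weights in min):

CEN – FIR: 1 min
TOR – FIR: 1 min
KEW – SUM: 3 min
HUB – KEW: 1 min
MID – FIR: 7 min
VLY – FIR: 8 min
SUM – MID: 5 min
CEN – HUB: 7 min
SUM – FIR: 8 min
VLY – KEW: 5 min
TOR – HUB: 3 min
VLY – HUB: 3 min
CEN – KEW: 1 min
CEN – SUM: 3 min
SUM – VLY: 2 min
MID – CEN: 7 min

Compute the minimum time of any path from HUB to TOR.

3 min

Settle nodes by increasing distance from HUB:
HUB: 0
KEW: 1  (via HUB)
CEN: 2  (via KEW)
FIR: 3  (via CEN)
TOR: 3  (via HUB)
Shortest route: HUB → TOR = 3 min.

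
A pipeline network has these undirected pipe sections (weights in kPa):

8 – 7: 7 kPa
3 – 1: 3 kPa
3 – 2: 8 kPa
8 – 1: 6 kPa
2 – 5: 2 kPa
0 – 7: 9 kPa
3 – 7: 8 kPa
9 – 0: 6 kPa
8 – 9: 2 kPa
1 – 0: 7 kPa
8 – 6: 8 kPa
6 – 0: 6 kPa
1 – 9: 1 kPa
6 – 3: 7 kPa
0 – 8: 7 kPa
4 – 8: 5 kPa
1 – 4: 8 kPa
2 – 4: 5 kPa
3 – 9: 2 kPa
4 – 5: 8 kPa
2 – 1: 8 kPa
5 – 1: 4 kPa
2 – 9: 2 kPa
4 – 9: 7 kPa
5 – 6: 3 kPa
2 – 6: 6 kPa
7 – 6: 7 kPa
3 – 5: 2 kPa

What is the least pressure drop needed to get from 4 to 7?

12 kPa

Running Dijkstra from 4:
4: 0
2: 5  (via 4)
8: 5  (via 4)
5: 7  (via 2)
9: 7  (via 4)
1: 8  (via 4)
3: 9  (via 5)
6: 10  (via 5)
0: 12  (via 8)
7: 12  (via 8)
Shortest route: 4–8–7 = 12 kPa.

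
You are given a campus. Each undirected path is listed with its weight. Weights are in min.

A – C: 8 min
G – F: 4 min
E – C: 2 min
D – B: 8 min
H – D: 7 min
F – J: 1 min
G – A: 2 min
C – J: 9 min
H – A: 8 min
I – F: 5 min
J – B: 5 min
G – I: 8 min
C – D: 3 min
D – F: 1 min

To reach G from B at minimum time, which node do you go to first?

J

Candidate routes:
B → D → F → G: 8+1+4 = 13
B → J → F → G: 5+1+4 = 10
The minimum is 10 min via B → J → F → G.
So from B the first move is to J.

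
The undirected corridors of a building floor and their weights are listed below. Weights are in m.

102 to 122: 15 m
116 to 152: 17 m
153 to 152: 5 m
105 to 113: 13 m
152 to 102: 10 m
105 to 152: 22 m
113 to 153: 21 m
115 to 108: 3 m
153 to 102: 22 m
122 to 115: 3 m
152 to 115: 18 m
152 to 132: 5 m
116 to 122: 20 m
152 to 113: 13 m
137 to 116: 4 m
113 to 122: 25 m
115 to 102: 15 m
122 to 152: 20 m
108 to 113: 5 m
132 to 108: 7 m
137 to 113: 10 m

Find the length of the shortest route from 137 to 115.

Settle nodes by increasing distance from 137:
137: 0
116: 4  (via 137)
113: 10  (via 137)
108: 15  (via 113)
115: 18  (via 108)
Shortest route: 137–113–108–115 = 18 m.

18 m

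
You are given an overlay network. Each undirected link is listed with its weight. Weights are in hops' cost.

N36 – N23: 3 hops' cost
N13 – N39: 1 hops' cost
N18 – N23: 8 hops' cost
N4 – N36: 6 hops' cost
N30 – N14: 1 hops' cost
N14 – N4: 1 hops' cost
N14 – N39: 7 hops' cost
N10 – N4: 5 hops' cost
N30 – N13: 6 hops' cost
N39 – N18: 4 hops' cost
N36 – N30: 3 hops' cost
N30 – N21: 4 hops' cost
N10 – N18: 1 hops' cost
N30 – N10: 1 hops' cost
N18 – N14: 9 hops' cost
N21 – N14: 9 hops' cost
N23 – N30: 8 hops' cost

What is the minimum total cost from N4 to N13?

8 hops' cost

Settle nodes by increasing distance from N4:
N4: 0
N14: 1  (via N4)
N30: 2  (via N14)
N10: 3  (via N30)
N18: 4  (via N10)
N36: 5  (via N30)
N21: 6  (via N30)
N13: 8  (via N30)
Shortest route: N4 → N14 → N30 → N13 = 8 hops' cost.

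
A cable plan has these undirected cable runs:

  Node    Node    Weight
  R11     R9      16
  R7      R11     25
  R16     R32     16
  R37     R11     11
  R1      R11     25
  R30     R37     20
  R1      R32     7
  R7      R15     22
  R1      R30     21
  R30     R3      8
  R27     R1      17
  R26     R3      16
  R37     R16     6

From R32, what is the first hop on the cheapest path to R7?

Enumerating some paths:
R32–R16–R37–R11–R7: 16+6+11+25 = 58
R32–R1–R11–R7: 7+25+25 = 57
Cheapest is R32–R1–R11–R7 at 57.
So from R32 the first move is to R1.

R1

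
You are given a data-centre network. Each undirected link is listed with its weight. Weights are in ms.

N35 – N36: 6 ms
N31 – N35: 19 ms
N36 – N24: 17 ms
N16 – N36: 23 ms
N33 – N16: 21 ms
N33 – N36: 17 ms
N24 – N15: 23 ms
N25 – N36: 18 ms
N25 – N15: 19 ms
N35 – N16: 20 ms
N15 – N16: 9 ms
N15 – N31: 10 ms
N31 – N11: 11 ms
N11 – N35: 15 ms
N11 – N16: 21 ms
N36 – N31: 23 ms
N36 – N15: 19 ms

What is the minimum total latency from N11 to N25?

Running Dijkstra from N11:
N11: 0
N31: 11  (via N11)
N35: 15  (via N11)
N16: 21  (via N11)
N15: 21  (via N31)
N36: 21  (via N35)
N24: 38  (via N36)
N33: 38  (via N36)
N25: 39  (via N36)
Shortest route: N11 → N35 → N36 → N25 = 39 ms.

39 ms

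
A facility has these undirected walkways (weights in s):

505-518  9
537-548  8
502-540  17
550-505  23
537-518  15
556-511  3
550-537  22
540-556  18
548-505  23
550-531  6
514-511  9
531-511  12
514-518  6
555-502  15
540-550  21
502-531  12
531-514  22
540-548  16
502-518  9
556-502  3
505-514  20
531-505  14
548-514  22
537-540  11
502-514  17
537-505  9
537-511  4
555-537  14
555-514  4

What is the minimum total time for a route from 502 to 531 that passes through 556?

18 s

Best 502 to 556: 502–556 costing 3
Best 556 to 531: 556–511–531 costing 15
Total via 556: 3 + 15 = 18 s.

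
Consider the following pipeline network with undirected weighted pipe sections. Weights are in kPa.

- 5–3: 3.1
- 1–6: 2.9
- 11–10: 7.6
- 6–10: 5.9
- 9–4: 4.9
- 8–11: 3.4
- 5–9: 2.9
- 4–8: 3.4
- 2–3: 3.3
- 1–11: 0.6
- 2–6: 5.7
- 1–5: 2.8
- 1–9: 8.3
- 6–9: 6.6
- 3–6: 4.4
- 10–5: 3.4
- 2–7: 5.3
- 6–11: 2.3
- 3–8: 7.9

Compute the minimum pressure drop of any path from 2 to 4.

14.2 kPa

Candidate routes:
2 → 3 → 8 → 4: 3.3+7.9+3.4 = 14.6
2 → 6 → 1 → 11 → 8 → 4: 5.7+2.9+0.6+3.4+3.4 = 16
2 → 3 → 5 → 9 → 4: 3.3+3.1+2.9+4.9 = 14.2
2 → 6 → 11 → 8 → 4: 5.7+2.3+3.4+3.4 = 14.8
Cheapest is 2 → 3 → 5 → 9 → 4 at 14.2 kPa.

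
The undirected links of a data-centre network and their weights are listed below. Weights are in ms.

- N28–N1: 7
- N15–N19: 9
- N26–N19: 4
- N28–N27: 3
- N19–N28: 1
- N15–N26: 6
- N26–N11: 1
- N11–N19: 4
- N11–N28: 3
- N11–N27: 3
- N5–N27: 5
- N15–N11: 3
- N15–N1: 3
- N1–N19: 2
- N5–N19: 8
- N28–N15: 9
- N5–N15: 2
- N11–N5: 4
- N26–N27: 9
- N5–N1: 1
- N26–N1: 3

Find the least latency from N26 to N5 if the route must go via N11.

5 ms

Shortest N26→N11: N26 → N11 = 1
Best N11 to N5: N11 → N5 costing 4
Total via N11: 1 + 4 = 5 ms.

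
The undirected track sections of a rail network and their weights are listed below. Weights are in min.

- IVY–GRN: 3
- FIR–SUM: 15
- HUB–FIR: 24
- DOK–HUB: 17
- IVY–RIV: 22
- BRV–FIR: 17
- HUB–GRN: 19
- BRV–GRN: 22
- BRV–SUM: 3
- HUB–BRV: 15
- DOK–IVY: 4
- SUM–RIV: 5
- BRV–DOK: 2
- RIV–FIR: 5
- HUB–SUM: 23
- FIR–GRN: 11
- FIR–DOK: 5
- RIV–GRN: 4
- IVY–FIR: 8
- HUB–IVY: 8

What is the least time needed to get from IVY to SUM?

Compare a few routes:
IVY–GRN–RIV–SUM: 3+4+5 = 12
IVY–FIR–RIV–SUM: 8+5+5 = 18
IVY–DOK–BRV–SUM: 4+2+3 = 9
IVY–FIR–DOK–BRV–SUM: 8+5+2+3 = 18
The minimum is 9 min via IVY–DOK–BRV–SUM.

9 min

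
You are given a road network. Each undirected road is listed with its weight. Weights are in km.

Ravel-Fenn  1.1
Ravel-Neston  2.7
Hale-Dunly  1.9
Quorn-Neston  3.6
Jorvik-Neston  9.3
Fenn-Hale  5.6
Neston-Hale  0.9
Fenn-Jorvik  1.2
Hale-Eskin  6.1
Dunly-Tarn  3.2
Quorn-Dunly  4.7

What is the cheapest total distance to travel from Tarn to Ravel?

Shortest distances from Tarn:
Tarn: 0
Dunly: 3.2  (via Tarn)
Hale: 5.1  (via Dunly)
Neston: 6  (via Hale)
Quorn: 7.9  (via Dunly)
Ravel: 8.7  (via Neston)
Shortest route: Tarn → Dunly → Hale → Neston → Ravel = 8.7 km.

8.7 km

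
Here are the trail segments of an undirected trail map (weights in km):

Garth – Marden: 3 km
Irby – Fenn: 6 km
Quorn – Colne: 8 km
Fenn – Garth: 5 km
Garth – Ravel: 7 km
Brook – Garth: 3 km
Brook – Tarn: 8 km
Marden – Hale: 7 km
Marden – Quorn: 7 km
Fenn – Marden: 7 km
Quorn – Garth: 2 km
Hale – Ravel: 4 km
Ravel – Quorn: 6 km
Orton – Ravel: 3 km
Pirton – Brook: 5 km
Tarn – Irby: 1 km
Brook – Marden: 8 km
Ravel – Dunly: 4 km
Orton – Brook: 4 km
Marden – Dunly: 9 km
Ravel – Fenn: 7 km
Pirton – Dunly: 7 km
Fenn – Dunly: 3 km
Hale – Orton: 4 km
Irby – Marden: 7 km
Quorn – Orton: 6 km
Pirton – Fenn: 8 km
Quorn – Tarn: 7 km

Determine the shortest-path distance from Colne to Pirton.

18 km

Candidate routes:
Colne–Quorn–Orton–Brook–Pirton: 8+6+4+5 = 23
Colne–Quorn–Garth–Fenn–Pirton: 8+2+5+8 = 23
Colne–Quorn–Garth–Brook–Pirton: 8+2+3+5 = 18
Cheapest is Colne–Quorn–Garth–Brook–Pirton at 18 km.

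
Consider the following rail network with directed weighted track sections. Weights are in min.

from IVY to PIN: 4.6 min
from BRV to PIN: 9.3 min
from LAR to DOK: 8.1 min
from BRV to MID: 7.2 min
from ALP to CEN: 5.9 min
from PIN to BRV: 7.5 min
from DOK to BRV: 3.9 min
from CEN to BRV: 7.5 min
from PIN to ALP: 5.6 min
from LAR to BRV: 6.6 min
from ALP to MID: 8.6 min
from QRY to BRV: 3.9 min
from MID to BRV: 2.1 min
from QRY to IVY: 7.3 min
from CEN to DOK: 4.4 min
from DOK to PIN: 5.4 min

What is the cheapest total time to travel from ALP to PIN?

Shortest distances from ALP:
ALP: 0
CEN: 5.9  (via ALP)
MID: 8.6  (via ALP)
DOK: 10.3  (via CEN)
BRV: 10.7  (via MID)
PIN: 15.7  (via DOK)
Shortest route: ALP–CEN–DOK–PIN = 15.7 min.

15.7 min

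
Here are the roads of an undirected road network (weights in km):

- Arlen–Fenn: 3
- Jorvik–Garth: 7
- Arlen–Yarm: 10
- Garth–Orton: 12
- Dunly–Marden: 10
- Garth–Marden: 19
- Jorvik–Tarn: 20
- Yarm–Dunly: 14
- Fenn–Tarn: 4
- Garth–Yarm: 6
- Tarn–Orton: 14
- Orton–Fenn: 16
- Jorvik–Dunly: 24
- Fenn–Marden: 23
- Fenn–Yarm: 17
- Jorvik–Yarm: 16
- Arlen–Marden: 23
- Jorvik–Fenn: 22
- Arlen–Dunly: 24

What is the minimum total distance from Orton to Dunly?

32 km

Shortest distances from Orton:
Orton: 0
Garth: 12  (via Orton)
Tarn: 14  (via Orton)
Fenn: 16  (via Orton)
Yarm: 18  (via Garth)
Jorvik: 19  (via Garth)
Arlen: 19  (via Fenn)
Marden: 31  (via Garth)
Dunly: 32  (via Yarm)
Shortest route: Orton–Garth–Yarm–Dunly = 32 km.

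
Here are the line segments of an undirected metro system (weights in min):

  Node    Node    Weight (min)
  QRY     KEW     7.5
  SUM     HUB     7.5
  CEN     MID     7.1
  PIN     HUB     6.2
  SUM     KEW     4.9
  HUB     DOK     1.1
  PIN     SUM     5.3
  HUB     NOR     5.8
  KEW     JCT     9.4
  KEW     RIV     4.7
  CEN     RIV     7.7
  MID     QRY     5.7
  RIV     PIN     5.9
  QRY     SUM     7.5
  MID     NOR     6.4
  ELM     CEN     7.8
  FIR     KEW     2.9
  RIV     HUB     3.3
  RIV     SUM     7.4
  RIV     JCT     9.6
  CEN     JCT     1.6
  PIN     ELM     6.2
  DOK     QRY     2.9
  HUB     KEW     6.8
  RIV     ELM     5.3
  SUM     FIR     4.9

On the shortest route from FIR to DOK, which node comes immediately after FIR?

Enumerating some paths:
FIR → KEW → HUB → DOK: 2.9+6.8+1.1 = 10.8
FIR → KEW → RIV → HUB → DOK: 2.9+4.7+3.3+1.1 = 12
FIR → KEW → QRY → DOK: 2.9+7.5+2.9 = 13.3
FIR → SUM → HUB → DOK: 4.9+7.5+1.1 = 13.5
Cheapest is FIR → KEW → HUB → DOK at 10.8 min.
So from FIR the first move is to KEW.

KEW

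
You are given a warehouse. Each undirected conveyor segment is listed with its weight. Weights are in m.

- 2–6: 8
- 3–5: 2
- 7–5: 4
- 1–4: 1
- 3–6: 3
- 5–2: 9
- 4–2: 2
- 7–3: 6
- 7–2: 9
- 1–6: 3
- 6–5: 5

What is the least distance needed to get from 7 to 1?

Settle nodes by increasing distance from 7:
7: 0
5: 4  (via 7)
3: 6  (via 7)
2: 9  (via 7)
6: 9  (via 5)
4: 11  (via 2)
1: 12  (via 6)
Shortest route: 7–5–6–1 = 12 m.

12 m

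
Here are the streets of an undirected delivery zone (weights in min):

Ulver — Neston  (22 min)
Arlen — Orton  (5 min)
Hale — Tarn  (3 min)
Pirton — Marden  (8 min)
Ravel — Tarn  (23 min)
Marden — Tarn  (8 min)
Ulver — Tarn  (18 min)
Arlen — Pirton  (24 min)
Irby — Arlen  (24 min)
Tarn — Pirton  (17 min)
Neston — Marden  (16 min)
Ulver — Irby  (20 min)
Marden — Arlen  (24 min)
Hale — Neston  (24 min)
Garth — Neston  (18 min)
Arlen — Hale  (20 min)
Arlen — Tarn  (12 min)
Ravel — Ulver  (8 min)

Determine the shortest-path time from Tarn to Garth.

Enumerating some paths:
Tarn–Marden–Neston–Garth: 8+16+18 = 42
Tarn–Ulver–Neston–Garth: 18+22+18 = 58
Tarn–Hale–Neston–Garth: 3+24+18 = 45
Tarn–Pirton–Marden–Neston–Garth: 17+8+16+18 = 59
Cheapest is Tarn–Marden–Neston–Garth at 42 min.

42 min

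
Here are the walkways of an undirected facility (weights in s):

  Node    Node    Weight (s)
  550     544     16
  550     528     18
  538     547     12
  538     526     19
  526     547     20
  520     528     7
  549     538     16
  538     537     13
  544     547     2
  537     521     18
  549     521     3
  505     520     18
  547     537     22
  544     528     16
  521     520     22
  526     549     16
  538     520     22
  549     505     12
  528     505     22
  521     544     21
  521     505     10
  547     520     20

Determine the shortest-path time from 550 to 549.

Compare a few routes:
550 - 544 - 547 - 538 - 549: 16+2+12+16 = 46
550 - 544 - 521 - 549: 16+21+3 = 40
Cheapest is 550 - 544 - 521 - 549 at 40 s.

40 s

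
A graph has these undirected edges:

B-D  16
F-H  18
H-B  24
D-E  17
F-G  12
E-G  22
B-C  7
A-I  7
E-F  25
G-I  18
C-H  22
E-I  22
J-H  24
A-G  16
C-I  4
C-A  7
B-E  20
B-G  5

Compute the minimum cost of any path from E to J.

Settle nodes by increasing distance from E:
E: 0
D: 17  (via E)
B: 20  (via E)
G: 22  (via E)
I: 22  (via E)
F: 25  (via E)
C: 26  (via I)
A: 29  (via I)
H: 43  (via F)
J: 67  (via H)
Shortest route: E → F → H → J = 67.

67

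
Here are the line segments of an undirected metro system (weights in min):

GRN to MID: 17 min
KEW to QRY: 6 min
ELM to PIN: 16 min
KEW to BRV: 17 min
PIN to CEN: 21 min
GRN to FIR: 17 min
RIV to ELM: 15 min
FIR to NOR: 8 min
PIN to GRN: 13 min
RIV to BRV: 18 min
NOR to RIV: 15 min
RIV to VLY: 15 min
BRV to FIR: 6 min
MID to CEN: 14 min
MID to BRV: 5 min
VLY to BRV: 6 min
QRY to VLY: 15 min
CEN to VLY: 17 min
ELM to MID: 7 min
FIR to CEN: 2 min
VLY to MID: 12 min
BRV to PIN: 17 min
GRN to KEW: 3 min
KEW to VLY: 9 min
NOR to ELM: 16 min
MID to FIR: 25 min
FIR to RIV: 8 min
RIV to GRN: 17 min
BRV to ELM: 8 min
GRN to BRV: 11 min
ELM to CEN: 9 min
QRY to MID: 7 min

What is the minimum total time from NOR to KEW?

Candidate routes:
NOR - FIR - BRV - VLY - KEW: 8+6+6+9 = 29
NOR - FIR - GRN - KEW: 8+17+3 = 28
NOR - FIR - BRV - KEW: 8+6+17 = 31
NOR - FIR - BRV - MID - QRY - KEW: 8+6+5+7+6 = 32
Cheapest is NOR - FIR - GRN - KEW at 28 min.

28 min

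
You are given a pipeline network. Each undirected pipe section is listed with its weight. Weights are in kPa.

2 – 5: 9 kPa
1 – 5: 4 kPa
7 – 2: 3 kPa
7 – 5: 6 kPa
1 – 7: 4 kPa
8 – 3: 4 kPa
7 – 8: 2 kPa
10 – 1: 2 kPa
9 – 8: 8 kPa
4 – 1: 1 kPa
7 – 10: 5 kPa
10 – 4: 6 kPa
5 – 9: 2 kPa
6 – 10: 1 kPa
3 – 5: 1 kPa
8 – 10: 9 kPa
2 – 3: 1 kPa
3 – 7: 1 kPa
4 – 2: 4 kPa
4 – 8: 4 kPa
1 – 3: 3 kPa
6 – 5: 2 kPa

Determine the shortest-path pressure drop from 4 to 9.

Shortest distances from 4:
4: 0
1: 1  (via 4)
10: 3  (via 1)
2: 4  (via 4)
3: 4  (via 1)
6: 4  (via 10)
8: 4  (via 4)
5: 5  (via 1)
7: 5  (via 1)
9: 7  (via 5)
Shortest route: 4–1–5–9 = 7 kPa.

7 kPa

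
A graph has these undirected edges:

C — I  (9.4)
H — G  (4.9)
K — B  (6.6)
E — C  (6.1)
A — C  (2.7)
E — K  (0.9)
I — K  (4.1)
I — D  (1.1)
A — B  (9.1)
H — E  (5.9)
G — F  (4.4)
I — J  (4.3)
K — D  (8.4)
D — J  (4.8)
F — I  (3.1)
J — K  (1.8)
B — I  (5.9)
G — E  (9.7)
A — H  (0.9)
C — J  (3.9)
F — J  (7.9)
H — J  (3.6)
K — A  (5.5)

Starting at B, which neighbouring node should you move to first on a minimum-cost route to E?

K

Compare a few routes:
B → I → K → E: 5.9+4.1+0.9 = 10.9
B → K → E: 6.6+0.9 = 7.5
B → I → J → K → E: 5.9+4.3+1.8+0.9 = 12.9
The minimum is 7.5 via B → K → E.
So from B the first move is to K.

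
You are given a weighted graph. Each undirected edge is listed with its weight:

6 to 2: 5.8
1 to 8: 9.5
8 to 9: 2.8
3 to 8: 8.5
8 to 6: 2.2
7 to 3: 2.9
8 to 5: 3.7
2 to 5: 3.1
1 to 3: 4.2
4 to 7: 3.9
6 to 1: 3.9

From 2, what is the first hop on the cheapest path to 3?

6

Enumerating some paths:
2–5–8–6–1–3: 3.1+3.7+2.2+3.9+4.2 = 17.1
2–6–1–3: 5.8+3.9+4.2 = 13.9
2–6–8–3: 5.8+2.2+8.5 = 16.5
2–5–8–3: 3.1+3.7+8.5 = 15.3
Cheapest is 2–6–1–3 at 13.9.
So from 2 the first move is to 6.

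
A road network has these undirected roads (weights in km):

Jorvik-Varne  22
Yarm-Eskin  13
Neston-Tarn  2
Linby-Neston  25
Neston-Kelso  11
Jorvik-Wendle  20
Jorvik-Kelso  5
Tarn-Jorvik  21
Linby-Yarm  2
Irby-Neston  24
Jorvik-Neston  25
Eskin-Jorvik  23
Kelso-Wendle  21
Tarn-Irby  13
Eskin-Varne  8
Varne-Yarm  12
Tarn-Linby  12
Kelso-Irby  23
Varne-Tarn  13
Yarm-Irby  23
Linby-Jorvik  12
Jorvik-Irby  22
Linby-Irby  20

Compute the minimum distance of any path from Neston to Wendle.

Settle nodes by increasing distance from Neston:
Neston: 0
Tarn: 2  (via Neston)
Kelso: 11  (via Neston)
Linby: 14  (via Tarn)
Varne: 15  (via Tarn)
Irby: 15  (via Tarn)
Jorvik: 16  (via Kelso)
Yarm: 16  (via Linby)
Eskin: 23  (via Varne)
Wendle: 32  (via Kelso)
Shortest route: Neston → Kelso → Wendle = 32 km.

32 km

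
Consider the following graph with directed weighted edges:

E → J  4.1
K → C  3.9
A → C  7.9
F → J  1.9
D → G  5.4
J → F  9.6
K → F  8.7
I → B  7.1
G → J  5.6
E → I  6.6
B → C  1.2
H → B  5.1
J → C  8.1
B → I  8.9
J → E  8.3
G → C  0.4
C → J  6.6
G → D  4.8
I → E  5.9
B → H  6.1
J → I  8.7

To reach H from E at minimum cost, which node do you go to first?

I

Enumerating some paths:
E–I–B–H: 6.6+7.1+6.1 = 19.8
E–J–I–B–H: 4.1+8.7+7.1+6.1 = 26
Cheapest is E–I–B–H at 19.8.
So from E the first move is to I.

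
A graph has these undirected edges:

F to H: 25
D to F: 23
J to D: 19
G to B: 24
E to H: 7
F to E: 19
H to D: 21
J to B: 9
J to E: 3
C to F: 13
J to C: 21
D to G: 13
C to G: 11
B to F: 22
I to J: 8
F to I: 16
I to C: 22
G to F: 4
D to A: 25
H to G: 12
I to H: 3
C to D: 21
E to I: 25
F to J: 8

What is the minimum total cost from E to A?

47

Running Dijkstra from E:
E: 0
J: 3  (via E)
H: 7  (via E)
I: 10  (via H)
F: 11  (via J)
B: 12  (via J)
G: 15  (via F)
D: 22  (via J)
C: 24  (via J)
A: 47  (via D)
Shortest route: E–J–D–A = 47.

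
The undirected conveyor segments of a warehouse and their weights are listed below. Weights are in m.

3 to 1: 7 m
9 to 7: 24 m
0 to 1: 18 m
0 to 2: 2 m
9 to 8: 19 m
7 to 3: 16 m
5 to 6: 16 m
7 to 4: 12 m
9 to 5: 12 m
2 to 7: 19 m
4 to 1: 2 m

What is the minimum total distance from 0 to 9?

Settle nodes by increasing distance from 0:
0: 0
2: 2  (via 0)
1: 18  (via 0)
4: 20  (via 1)
7: 21  (via 2)
3: 25  (via 1)
9: 45  (via 7)
Shortest route: 0–2–7–9 = 45 m.

45 m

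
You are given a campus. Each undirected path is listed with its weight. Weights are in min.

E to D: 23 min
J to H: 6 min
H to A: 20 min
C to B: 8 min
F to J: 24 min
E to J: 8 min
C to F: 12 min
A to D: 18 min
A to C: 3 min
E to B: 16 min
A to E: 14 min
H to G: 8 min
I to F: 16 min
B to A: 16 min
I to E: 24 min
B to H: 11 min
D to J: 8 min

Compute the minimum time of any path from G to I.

Running Dijkstra from G:
G: 0
H: 8  (via G)
J: 14  (via H)
B: 19  (via H)
D: 22  (via J)
E: 22  (via J)
C: 27  (via B)
A: 28  (via H)
F: 38  (via J)
I: 46  (via E)
Shortest route: G–H–J–E–I = 46 min.

46 min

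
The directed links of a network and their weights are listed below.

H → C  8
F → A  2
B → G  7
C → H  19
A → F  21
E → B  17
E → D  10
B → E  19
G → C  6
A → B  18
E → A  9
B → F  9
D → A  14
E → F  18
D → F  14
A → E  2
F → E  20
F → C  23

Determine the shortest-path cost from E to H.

49

Shortest distances from E:
E: 0
A: 9  (via E)
D: 10  (via E)
B: 17  (via E)
F: 18  (via E)
G: 24  (via B)
C: 30  (via G)
H: 49  (via C)
Shortest route: E → B → G → C → H = 49.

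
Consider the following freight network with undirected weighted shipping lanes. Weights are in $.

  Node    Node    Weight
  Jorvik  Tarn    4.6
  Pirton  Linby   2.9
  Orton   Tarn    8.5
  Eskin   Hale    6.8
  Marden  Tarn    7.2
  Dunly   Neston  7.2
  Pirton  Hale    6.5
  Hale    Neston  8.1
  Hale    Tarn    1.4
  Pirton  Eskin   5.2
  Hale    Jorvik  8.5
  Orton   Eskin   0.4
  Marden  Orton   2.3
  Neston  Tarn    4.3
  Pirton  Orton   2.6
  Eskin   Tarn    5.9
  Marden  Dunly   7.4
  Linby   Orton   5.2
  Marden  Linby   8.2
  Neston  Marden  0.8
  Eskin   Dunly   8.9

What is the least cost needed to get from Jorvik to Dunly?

Compare a few routes:
Jorvik–Tarn–Neston–Dunly: 4.6+4.3+7.2 = 16.1
Jorvik–Tarn–Eskin–Dunly: 4.6+5.9+8.9 = 19.4
Jorvik–Tarn–Marden–Dunly: 4.6+7.2+7.4 = 19.2
Jorvik–Tarn–Neston–Marden–Dunly: 4.6+4.3+0.8+7.4 = 17.1
Cheapest is Jorvik–Tarn–Neston–Dunly at $16.1.

$16.1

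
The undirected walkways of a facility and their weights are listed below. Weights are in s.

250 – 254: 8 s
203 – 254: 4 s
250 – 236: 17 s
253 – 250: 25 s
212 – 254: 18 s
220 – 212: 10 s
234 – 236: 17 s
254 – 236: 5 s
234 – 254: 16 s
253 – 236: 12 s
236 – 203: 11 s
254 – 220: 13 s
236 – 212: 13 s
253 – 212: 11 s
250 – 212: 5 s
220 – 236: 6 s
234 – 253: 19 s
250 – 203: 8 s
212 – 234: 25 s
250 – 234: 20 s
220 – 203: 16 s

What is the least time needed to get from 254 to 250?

Shortest distances from 254:
254: 0
203: 4  (via 254)
236: 5  (via 254)
250: 8  (via 254)
Shortest route: 254 → 250 = 8 s.

8 s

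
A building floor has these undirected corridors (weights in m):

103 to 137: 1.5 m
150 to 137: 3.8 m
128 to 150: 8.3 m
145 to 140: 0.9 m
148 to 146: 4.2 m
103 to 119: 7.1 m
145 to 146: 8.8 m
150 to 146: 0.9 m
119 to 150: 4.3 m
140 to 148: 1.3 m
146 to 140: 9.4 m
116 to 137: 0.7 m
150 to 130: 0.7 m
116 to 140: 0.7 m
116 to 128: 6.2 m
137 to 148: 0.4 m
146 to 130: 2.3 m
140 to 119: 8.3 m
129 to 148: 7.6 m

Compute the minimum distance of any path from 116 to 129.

8.7 m

Settle nodes by increasing distance from 116:
116: 0
140: 0.7  (via 116)
137: 0.7  (via 116)
148: 1.1  (via 137)
145: 1.6  (via 140)
103: 2.2  (via 137)
150: 4.5  (via 137)
130: 5.2  (via 150)
146: 5.3  (via 148)
128: 6.2  (via 116)
129: 8.7  (via 148)
Shortest route: 116 → 137 → 148 → 129 = 8.7 m.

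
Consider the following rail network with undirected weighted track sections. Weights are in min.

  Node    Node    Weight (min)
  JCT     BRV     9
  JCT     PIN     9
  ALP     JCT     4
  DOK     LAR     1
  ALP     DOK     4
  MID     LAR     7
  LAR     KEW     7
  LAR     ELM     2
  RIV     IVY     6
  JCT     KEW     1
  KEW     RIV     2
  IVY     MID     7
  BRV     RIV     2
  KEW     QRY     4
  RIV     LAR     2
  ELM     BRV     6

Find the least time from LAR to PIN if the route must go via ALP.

18 min

Shortest LAR→ALP: LAR → DOK → ALP = 5
Best ALP to PIN: ALP → JCT → PIN costing 13
Total via ALP: 5 + 13 = 18 min.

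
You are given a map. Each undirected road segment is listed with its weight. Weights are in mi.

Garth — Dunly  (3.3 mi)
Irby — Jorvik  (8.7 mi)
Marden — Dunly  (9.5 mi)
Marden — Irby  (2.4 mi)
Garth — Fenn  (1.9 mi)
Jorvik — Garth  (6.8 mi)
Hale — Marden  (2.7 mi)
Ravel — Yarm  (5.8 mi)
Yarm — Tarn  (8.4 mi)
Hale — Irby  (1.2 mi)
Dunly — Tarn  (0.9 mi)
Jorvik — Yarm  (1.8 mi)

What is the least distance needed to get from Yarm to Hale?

11.7 mi

Shortest distances from Yarm:
Yarm: 0
Jorvik: 1.8  (via Yarm)
Ravel: 5.8  (via Yarm)
Tarn: 8.4  (via Yarm)
Garth: 8.6  (via Jorvik)
Dunly: 9.3  (via Tarn)
Irby: 10.5  (via Jorvik)
Fenn: 10.5  (via Garth)
Hale: 11.7  (via Irby)
Shortest route: Yarm → Jorvik → Irby → Hale = 11.7 mi.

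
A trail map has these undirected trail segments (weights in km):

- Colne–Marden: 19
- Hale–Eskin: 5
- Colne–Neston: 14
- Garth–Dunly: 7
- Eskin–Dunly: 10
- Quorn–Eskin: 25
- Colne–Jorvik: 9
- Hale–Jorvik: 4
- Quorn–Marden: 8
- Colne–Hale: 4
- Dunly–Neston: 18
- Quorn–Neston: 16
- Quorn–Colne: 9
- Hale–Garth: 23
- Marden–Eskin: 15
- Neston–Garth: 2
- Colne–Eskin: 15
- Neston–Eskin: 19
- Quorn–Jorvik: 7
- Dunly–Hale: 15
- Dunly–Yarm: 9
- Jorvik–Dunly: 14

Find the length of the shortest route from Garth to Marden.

Shortest distances from Garth:
Garth: 0
Neston: 2  (via Garth)
Dunly: 7  (via Garth)
Yarm: 16  (via Dunly)
Colne: 16  (via Neston)
Eskin: 17  (via Dunly)
Quorn: 18  (via Neston)
Hale: 20  (via Colne)
Jorvik: 21  (via Dunly)
Marden: 26  (via Quorn)
Shortest route: Garth → Neston → Quorn → Marden = 26 km.

26 km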